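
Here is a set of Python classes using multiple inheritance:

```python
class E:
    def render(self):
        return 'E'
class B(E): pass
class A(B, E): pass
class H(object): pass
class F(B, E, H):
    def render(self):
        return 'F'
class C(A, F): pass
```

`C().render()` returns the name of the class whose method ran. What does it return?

L[C] = C + merge(L[A], L[F], [A F])
  take A:  [A B E object] + [F B E H object] + [A F]
  take F:  [B E object] + [F B E H object] + [F]
  take B:  [B E object] + [B E H object]
  take E:  [E object] + [E H object]
  take H:  [object] + [H object]
  take object:  [object] + [object]
MRO: C A F B E H object
render is defined in: E, F. First along the MRO is F.

F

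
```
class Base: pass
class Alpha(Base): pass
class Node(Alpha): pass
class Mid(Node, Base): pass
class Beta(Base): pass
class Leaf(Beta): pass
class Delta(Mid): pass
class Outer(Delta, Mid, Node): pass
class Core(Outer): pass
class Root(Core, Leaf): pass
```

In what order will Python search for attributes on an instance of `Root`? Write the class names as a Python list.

L[Root] = Root + merge(L[Core], L[Leaf], [Core Leaf])
  take Core:  [Core Outer Delta Mid Node Alpha Base object] + [Leaf Beta Base object] + [Core Leaf]
  take Outer:  [Outer Delta Mid Node Alpha Base object] + [Leaf Beta Base object] + [Leaf]
  take Delta:  [Delta Mid Node Alpha Base object] + [Leaf Beta Base object] + [Leaf]
  take Mid:  [Mid Node Alpha Base object] + [Leaf Beta Base object] + [Leaf]
  take Node:  [Node Alpha Base object] + [Leaf Beta Base object] + [Leaf]
  take Alpha:  [Alpha Base object] + [Leaf Beta Base object] + [Leaf]
  take Leaf:  [Base object] + [Leaf Beta Base object] + [Leaf]
  take Beta:  [Base object] + [Beta Base object]
  take Base:  [Base object] + [Base object]
  take object:  [object] + [object]

[Root, Core, Outer, Delta, Mid, Node, Alpha, Leaf, Beta, Base, object]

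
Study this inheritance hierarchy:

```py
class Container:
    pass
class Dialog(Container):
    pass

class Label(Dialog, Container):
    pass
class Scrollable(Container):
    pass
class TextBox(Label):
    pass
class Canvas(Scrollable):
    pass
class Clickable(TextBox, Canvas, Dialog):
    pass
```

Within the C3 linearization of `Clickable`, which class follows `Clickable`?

TextBox

L[Clickable] = Clickable + merge(L[TextBox], L[Canvas], L[Dialog], [TextBox Canvas Dialog])
  take TextBox:  [TextBox Label Dialog Container object] + [Canvas Scrollable Container object] + [Dialog Container object] + [TextBox Canvas Dialog]
  take Label:  [Label Dialog Container object] + [Canvas Scrollable Container object] + [Dialog Container object] + [Canvas Dialog]
  take Canvas:  [Dialog Container object] + [Canvas Scrollable Container object] + [Dialog Container object] + [Canvas Dialog]
  take Dialog:  [Dialog Container object] + [Scrollable Container object] + [Dialog Container object] + [Dialog]
  take Scrollable:  [Container object] + [Scrollable Container object] + [Container object]
  take Container:  [Container object] + [Container object] + [Container object]
  take object:  [object] + [object] + [object]
MRO: Clickable TextBox Label Canvas Dialog Scrollable Container object
Clickable is at position 0; next is TextBox.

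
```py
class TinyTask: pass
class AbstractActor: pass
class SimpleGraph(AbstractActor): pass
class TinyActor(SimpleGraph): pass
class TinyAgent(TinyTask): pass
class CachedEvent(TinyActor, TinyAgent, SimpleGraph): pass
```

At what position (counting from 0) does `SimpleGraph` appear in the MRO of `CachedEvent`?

L[CachedEvent] = CachedEvent + merge(L[TinyActor], L[TinyAgent], L[SimpleGraph], [TinyActor TinyAgent SimpleGraph])
  take TinyActor:  [TinyActor SimpleGraph AbstractActor object] + [TinyAgent TinyTask object] + [SimpleGraph AbstractActor object] + [TinyActor TinyAgent SimpleGraph]
  take TinyAgent:  [SimpleGraph AbstractActor object] + [TinyAgent TinyTask object] + [SimpleGraph AbstractActor object] + [TinyAgent SimpleGraph]
  take SimpleGraph:  [SimpleGraph AbstractActor object] + [TinyTask object] + [SimpleGraph AbstractActor object] + [SimpleGraph]
  take AbstractActor:  [AbstractActor object] + [TinyTask object] + [AbstractActor object]
  take TinyTask:  [object] + [TinyTask object] + [object]
  take object:  [object] + [object] + [object]
MRO: CachedEvent TinyActor TinyAgent SimpleGraph AbstractActor TinyTask object
SimpleGraph sits at index 3.

3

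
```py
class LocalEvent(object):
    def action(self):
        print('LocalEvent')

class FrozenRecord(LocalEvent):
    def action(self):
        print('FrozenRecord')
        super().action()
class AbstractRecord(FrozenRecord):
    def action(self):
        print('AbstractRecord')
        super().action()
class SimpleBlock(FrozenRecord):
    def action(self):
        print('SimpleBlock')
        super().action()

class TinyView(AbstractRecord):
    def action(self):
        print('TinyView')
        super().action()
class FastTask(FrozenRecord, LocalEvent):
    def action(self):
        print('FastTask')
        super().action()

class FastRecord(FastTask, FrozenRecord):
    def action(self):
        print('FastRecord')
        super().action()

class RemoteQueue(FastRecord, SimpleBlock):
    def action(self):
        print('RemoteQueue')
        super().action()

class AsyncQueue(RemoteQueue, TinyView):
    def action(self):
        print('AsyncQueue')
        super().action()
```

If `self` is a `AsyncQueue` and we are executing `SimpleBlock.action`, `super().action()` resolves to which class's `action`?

L[AsyncQueue] = AsyncQueue + merge(L[RemoteQueue], L[TinyView], [RemoteQueue TinyView])
  take RemoteQueue:  [RemoteQueue FastRecord FastTask SimpleBlock FrozenRecord LocalEvent object] + [TinyView AbstractRecord FrozenRecord LocalEvent object] + [RemoteQueue TinyView]
  take FastRecord:  [FastRecord FastTask SimpleBlock FrozenRecord LocalEvent object] + [TinyView AbstractRecord FrozenRecord LocalEvent object] + [TinyView]
  take FastTask:  [FastTask SimpleBlock FrozenRecord LocalEvent object] + [TinyView AbstractRecord FrozenRecord LocalEvent object] + [TinyView]
  take SimpleBlock:  [SimpleBlock FrozenRecord LocalEvent object] + [TinyView AbstractRecord FrozenRecord LocalEvent object] + [TinyView]
  take TinyView:  [FrozenRecord LocalEvent object] + [TinyView AbstractRecord FrozenRecord LocalEvent object] + [TinyView]
  take AbstractRecord:  [FrozenRecord LocalEvent object] + [AbstractRecord FrozenRecord LocalEvent object]
  take FrozenRecord:  [FrozenRecord LocalEvent object] + [FrozenRecord LocalEvent object]
  take LocalEvent:  [LocalEvent object] + [LocalEvent object]
  take object:  [object] + [object]
MRO: AsyncQueue RemoteQueue FastRecord FastTask SimpleBlock TinyView AbstractRecord FrozenRecord LocalEvent object
super() in SimpleBlock.action on a AsyncQueue instance goes to the class after SimpleBlock in AsyncQueue's MRO: TinyView.

TinyView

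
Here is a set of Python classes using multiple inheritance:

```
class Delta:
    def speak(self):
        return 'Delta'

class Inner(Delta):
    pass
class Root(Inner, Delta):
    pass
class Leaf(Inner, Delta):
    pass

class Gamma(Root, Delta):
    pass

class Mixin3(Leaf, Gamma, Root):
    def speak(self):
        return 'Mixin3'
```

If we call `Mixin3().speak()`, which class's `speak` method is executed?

Mixin3

L[Mixin3] = Mixin3 + merge(L[Leaf], L[Gamma], L[Root], [Leaf Gamma Root])
  take Leaf:  [Leaf Inner Delta object] + [Gamma Root Inner Delta object] + [Root Inner Delta object] + [Leaf Gamma Root]
  take Gamma:  [Inner Delta object] + [Gamma Root Inner Delta object] + [Root Inner Delta object] + [Gamma Root]
  take Root:  [Inner Delta object] + [Root Inner Delta object] + [Root Inner Delta object] + [Root]
  take Inner:  [Inner Delta object] + [Inner Delta object] + [Inner Delta object]
  take Delta:  [Delta object] + [Delta object] + [Delta object]
  take object:  [object] + [object] + [object]
MRO: Mixin3 Leaf Gamma Root Inner Delta object
speak is defined in: Delta, Mixin3. First along the MRO is Mixin3.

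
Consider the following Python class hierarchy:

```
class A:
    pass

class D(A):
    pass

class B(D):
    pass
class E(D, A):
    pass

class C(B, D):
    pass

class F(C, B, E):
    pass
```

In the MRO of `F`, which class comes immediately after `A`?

object

L[F] = F + merge(L[C], L[B], L[E], [C B E])
  take C:  [C B D A object] + [B D A object] + [E D A object] + [C B E]
  take B:  [B D A object] + [B D A object] + [E D A object] + [B E]
  take E:  [D A object] + [D A object] + [E D A object] + [E]
  take D:  [D A object] + [D A object] + [D A object]
  take A:  [A object] + [A object] + [A object]
  take object:  [object] + [object] + [object]
MRO: F C B E D A object
A is at position 5; next is object.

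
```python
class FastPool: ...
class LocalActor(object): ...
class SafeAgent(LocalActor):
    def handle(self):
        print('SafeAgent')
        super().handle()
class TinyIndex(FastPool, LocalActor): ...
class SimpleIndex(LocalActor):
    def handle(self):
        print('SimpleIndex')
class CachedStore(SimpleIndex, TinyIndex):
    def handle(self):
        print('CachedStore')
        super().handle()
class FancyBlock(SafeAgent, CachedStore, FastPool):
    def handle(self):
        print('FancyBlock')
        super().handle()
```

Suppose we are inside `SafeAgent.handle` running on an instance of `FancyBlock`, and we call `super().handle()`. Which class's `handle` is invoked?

L[FancyBlock] = FancyBlock + merge(L[SafeAgent], L[CachedStore], L[FastPool], [SafeAgent CachedStore FastPool])
  take SafeAgent:  [SafeAgent LocalActor object] + [CachedStore SimpleIndex TinyIndex FastPool LocalActor object] + [FastPool object] + [SafeAgent CachedStore FastPool]
  take CachedStore:  [LocalActor object] + [CachedStore SimpleIndex TinyIndex FastPool LocalActor object] + [FastPool object] + [CachedStore FastPool]
  take SimpleIndex:  [LocalActor object] + [SimpleIndex TinyIndex FastPool LocalActor object] + [FastPool object] + [FastPool]
  take TinyIndex:  [LocalActor object] + [TinyIndex FastPool LocalActor object] + [FastPool object] + [FastPool]
  take FastPool:  [LocalActor object] + [FastPool LocalActor object] + [FastPool object] + [FastPool]
  take LocalActor:  [LocalActor object] + [LocalActor object] + [object]
  take object:  [object] + [object] + [object]
MRO: FancyBlock SafeAgent CachedStore SimpleIndex TinyIndex FastPool LocalActor object
super() in SafeAgent.handle on a FancyBlock instance goes to the class after SafeAgent in FancyBlock's MRO: CachedStore.

CachedStore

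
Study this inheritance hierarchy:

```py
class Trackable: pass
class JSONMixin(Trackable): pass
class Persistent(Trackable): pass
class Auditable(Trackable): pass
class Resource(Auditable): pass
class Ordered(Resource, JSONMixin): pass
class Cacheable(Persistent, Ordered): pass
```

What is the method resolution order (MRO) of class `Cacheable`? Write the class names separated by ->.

L[Cacheable] = Cacheable + merge(L[Persistent], L[Ordered], [Persistent Ordered])
  take Persistent:  [Persistent Trackable object] + [Ordered Resource Auditable JSONMixin Trackable object] + [Persistent Ordered]
  take Ordered:  [Trackable object] + [Ordered Resource Auditable JSONMixin Trackable object] + [Ordered]
  take Resource:  [Trackable object] + [Resource Auditable JSONMixin Trackable object]
  take Auditable:  [Trackable object] + [Auditable JSONMixin Trackable object]
  take JSONMixin:  [Trackable object] + [JSONMixin Trackable object]
  take Trackable:  [Trackable object] + [Trackable object]
  take object:  [object] + [object]

Cacheable -> Persistent -> Ordered -> Resource -> Auditable -> JSONMixin -> Trackable -> object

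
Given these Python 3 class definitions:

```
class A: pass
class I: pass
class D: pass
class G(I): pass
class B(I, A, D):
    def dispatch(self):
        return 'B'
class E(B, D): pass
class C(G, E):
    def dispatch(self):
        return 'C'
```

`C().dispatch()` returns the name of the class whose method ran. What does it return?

L[C] = C + merge(L[G], L[E], [G E])
  take G:  [G I object] + [E B I A D object] + [G E]
  take E:  [I object] + [E B I A D object] + [E]
  take B:  [I object] + [B I A D object]
  take I:  [I object] + [I A D object]
  take A:  [object] + [A D object]
  take D:  [object] + [D object]
  take object:  [object] + [object]
MRO: C G E B I A D object
dispatch is defined in: B, C. First along the MRO is C.

C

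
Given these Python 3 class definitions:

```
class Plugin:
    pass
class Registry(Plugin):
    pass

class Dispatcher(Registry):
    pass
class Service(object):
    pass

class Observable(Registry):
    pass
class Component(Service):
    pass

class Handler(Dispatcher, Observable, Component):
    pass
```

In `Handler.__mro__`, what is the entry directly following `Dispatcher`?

Observable

L[Handler] = Handler + merge(L[Dispatcher], L[Observable], L[Component], [Dispatcher Observable Component])
  take Dispatcher:  [Dispatcher Registry Plugin object] + [Observable Registry Plugin object] + [Component Service object] + [Dispatcher Observable Component]
  take Observable:  [Registry Plugin object] + [Observable Registry Plugin object] + [Component Service object] + [Observable Component]
  take Registry:  [Registry Plugin object] + [Registry Plugin object] + [Component Service object] + [Component]
  take Plugin:  [Plugin object] + [Plugin object] + [Component Service object] + [Component]
  take Component:  [object] + [object] + [Component Service object] + [Component]
  take Service:  [object] + [object] + [Service object]
  take object:  [object] + [object] + [object]
MRO: Handler Dispatcher Observable Registry Plugin Component Service object
Dispatcher is at position 1; next is Observable.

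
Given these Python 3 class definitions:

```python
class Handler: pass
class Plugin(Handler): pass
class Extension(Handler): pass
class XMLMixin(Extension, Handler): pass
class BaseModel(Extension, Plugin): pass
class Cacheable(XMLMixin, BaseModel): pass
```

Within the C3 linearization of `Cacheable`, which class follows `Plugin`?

L[Cacheable] = Cacheable + merge(L[XMLMixin], L[BaseModel], [XMLMixin BaseModel])
  take XMLMixin:  [XMLMixin Extension Handler object] + [BaseModel Extension Plugin Handler object] + [XMLMixin BaseModel]
  take BaseModel:  [Extension Handler object] + [BaseModel Extension Plugin Handler object] + [BaseModel]
  take Extension:  [Extension Handler object] + [Extension Plugin Handler object]
  take Plugin:  [Handler object] + [Plugin Handler object]
  take Handler:  [Handler object] + [Handler object]
  take object:  [object] + [object]
MRO: Cacheable XMLMixin BaseModel Extension Plugin Handler object
Plugin is at position 4; next is Handler.

Handler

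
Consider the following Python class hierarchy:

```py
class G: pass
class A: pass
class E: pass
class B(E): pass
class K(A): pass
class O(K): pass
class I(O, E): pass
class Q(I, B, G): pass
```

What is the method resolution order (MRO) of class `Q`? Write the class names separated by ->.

L[Q] = Q + merge(L[I], L[B], L[G], [I B G])
  take I:  [I O K A E object] + [B E object] + [G object] + [I B G]
  take O:  [O K A E object] + [B E object] + [G object] + [B G]
  take K:  [K A E object] + [B E object] + [G object] + [B G]
  take A:  [A E object] + [B E object] + [G object] + [B G]
  take B:  [E object] + [B E object] + [G object] + [B G]
  take E:  [E object] + [E object] + [G object] + [G]
  take G:  [object] + [object] + [G object] + [G]
  take object:  [object] + [object] + [object]

Q -> I -> O -> K -> A -> B -> E -> G -> object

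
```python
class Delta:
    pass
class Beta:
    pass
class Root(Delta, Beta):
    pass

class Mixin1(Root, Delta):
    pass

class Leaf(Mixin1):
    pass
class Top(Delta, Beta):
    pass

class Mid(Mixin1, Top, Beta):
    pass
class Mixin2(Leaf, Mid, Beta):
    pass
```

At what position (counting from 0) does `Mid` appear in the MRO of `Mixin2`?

2

L[Mixin2] = Mixin2 + merge(L[Leaf], L[Mid], L[Beta], [Leaf Mid Beta])
  take Leaf:  [Leaf Mixin1 Root Delta Beta object] + [Mid Mixin1 Root Top Delta Beta object] + [Beta object] + [Leaf Mid Beta]
  take Mid:  [Mixin1 Root Delta Beta object] + [Mid Mixin1 Root Top Delta Beta object] + [Beta object] + [Mid Beta]
  take Mixin1:  [Mixin1 Root Delta Beta object] + [Mixin1 Root Top Delta Beta object] + [Beta object] + [Beta]
  take Root:  [Root Delta Beta object] + [Root Top Delta Beta object] + [Beta object] + [Beta]
  take Top:  [Delta Beta object] + [Top Delta Beta object] + [Beta object] + [Beta]
  take Delta:  [Delta Beta object] + [Delta Beta object] + [Beta object] + [Beta]
  take Beta:  [Beta object] + [Beta object] + [Beta object] + [Beta]
  take object:  [object] + [object] + [object]
MRO: Mixin2 Leaf Mid Mixin1 Root Top Delta Beta object
Mid sits at index 2.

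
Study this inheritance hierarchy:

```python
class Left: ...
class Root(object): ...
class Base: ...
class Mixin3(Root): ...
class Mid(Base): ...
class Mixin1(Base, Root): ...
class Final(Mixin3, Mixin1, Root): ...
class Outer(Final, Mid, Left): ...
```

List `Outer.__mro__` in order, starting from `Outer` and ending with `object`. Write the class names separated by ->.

L[Outer] = Outer + merge(L[Final], L[Mid], L[Left], [Final Mid Left])
  take Final:  [Final Mixin3 Mixin1 Base Root object] + [Mid Base object] + [Left object] + [Final Mid Left]
  take Mixin3:  [Mixin3 Mixin1 Base Root object] + [Mid Base object] + [Left object] + [Mid Left]
  take Mixin1:  [Mixin1 Base Root object] + [Mid Base object] + [Left object] + [Mid Left]
  take Mid:  [Base Root object] + [Mid Base object] + [Left object] + [Mid Left]
  take Base:  [Base Root object] + [Base object] + [Left object] + [Left]
  take Root:  [Root object] + [object] + [Left object] + [Left]
  take Left:  [object] + [object] + [Left object] + [Left]
  take object:  [object] + [object] + [object]

Outer -> Final -> Mixin3 -> Mixin1 -> Mid -> Base -> Root -> Left -> object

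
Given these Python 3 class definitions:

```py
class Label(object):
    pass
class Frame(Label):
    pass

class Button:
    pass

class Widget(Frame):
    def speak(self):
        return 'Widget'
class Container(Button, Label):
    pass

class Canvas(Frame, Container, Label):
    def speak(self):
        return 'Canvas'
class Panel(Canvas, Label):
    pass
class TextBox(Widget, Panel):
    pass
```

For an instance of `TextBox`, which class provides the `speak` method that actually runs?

L[TextBox] = TextBox + merge(L[Widget], L[Panel], [Widget Panel])
  take Widget:  [Widget Frame Label object] + [Panel Canvas Frame Container Button Label object] + [Widget Panel]
  take Panel:  [Frame Label object] + [Panel Canvas Frame Container Button Label object] + [Panel]
  take Canvas:  [Frame Label object] + [Canvas Frame Container Button Label object]
  take Frame:  [Frame Label object] + [Frame Container Button Label object]
  take Container:  [Label object] + [Container Button Label object]
  take Button:  [Label object] + [Button Label object]
  take Label:  [Label object] + [Label object]
  take object:  [object] + [object]
MRO: TextBox Widget Panel Canvas Frame Container Button Label object
speak is defined in: Canvas, Widget. First along the MRO is Widget.

Widget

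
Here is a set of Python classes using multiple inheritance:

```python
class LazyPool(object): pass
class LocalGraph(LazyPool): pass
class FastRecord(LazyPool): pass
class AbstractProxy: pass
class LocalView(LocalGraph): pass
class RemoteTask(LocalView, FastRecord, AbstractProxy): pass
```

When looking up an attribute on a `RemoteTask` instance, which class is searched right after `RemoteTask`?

LocalView

L[RemoteTask] = RemoteTask + merge(L[LocalView], L[FastRecord], L[AbstractProxy], [LocalView FastRecord AbstractProxy])
  take LocalView:  [LocalView LocalGraph LazyPool object] + [FastRecord LazyPool object] + [AbstractProxy object] + [LocalView FastRecord AbstractProxy]
  take LocalGraph:  [LocalGraph LazyPool object] + [FastRecord LazyPool object] + [AbstractProxy object] + [FastRecord AbstractProxy]
  take FastRecord:  [LazyPool object] + [FastRecord LazyPool object] + [AbstractProxy object] + [FastRecord AbstractProxy]
  take LazyPool:  [LazyPool object] + [LazyPool object] + [AbstractProxy object] + [AbstractProxy]
  take AbstractProxy:  [object] + [object] + [AbstractProxy object] + [AbstractProxy]
  take object:  [object] + [object] + [object]
MRO: RemoteTask LocalView LocalGraph FastRecord LazyPool AbstractProxy object
RemoteTask is at position 0; next is LocalView.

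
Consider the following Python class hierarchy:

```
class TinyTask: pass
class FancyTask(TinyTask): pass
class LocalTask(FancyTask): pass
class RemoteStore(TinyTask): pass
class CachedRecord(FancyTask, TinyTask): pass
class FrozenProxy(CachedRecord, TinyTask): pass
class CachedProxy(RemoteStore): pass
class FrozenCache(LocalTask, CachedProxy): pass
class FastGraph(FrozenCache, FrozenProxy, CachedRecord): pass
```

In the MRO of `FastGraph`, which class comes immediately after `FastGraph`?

FrozenCache

L[FastGraph] = FastGraph + merge(L[FrozenCache], L[FrozenProxy], L[CachedRecord], [FrozenCache FrozenProxy CachedRecord])
  take FrozenCache:  [FrozenCache LocalTask FancyTask CachedProxy RemoteStore TinyTask object] + [FrozenProxy CachedRecord FancyTask TinyTask object] + [CachedRecord FancyTask TinyTask object] + [FrozenCache FrozenProxy CachedRecord]
  take LocalTask:  [LocalTask FancyTask CachedProxy RemoteStore TinyTask object] + [FrozenProxy CachedRecord FancyTask TinyTask object] + [CachedRecord FancyTask TinyTask object] + [FrozenProxy CachedRecord]
  take FrozenProxy:  [FancyTask CachedProxy RemoteStore TinyTask object] + [FrozenProxy CachedRecord FancyTask TinyTask object] + [CachedRecord FancyTask TinyTask object] + [FrozenProxy CachedRecord]
  take CachedRecord:  [FancyTask CachedProxy RemoteStore TinyTask object] + [CachedRecord FancyTask TinyTask object] + [CachedRecord FancyTask TinyTask object] + [CachedRecord]
  take FancyTask:  [FancyTask CachedProxy RemoteStore TinyTask object] + [FancyTask TinyTask object] + [FancyTask TinyTask object]
  take CachedProxy:  [CachedProxy RemoteStore TinyTask object] + [TinyTask object] + [TinyTask object]
  take RemoteStore:  [RemoteStore TinyTask object] + [TinyTask object] + [TinyTask object]
  take TinyTask:  [TinyTask object] + [TinyTask object] + [TinyTask object]
  take object:  [object] + [object] + [object]
MRO: FastGraph FrozenCache LocalTask FrozenProxy CachedRecord FancyTask CachedProxy RemoteStore TinyTask object
FastGraph is at position 0; next is FrozenCache.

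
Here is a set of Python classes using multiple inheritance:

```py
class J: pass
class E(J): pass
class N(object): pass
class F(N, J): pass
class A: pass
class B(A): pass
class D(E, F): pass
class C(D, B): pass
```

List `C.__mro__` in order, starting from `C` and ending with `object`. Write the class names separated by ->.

L[C] = C + merge(L[D], L[B], [D B])
  take D:  [D E F N J object] + [B A object] + [D B]
  take E:  [E F N J object] + [B A object] + [B]
  take F:  [F N J object] + [B A object] + [B]
  take N:  [N J object] + [B A object] + [B]
  take J:  [J object] + [B A object] + [B]
  take B:  [object] + [B A object] + [B]
  take A:  [object] + [A object]
  take object:  [object] + [object]

C -> D -> E -> F -> N -> J -> B -> A -> object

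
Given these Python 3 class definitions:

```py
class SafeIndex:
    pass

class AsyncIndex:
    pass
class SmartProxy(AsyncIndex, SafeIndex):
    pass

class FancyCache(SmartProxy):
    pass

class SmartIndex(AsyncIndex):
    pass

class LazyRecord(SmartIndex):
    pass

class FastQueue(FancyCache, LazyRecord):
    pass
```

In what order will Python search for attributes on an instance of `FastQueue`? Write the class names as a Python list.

L[FastQueue] = FastQueue + merge(L[FancyCache], L[LazyRecord], [FancyCache LazyRecord])
  take FancyCache:  [FancyCache SmartProxy AsyncIndex SafeIndex object] + [LazyRecord SmartIndex AsyncIndex object] + [FancyCache LazyRecord]
  take SmartProxy:  [SmartProxy AsyncIndex SafeIndex object] + [LazyRecord SmartIndex AsyncIndex object] + [LazyRecord]
  take LazyRecord:  [AsyncIndex SafeIndex object] + [LazyRecord SmartIndex AsyncIndex object] + [LazyRecord]
  take SmartIndex:  [AsyncIndex SafeIndex object] + [SmartIndex AsyncIndex object]
  take AsyncIndex:  [AsyncIndex SafeIndex object] + [AsyncIndex object]
  take SafeIndex:  [SafeIndex object] + [object]
  take object:  [object] + [object]

[FastQueue, FancyCache, SmartProxy, LazyRecord, SmartIndex, AsyncIndex, SafeIndex, object]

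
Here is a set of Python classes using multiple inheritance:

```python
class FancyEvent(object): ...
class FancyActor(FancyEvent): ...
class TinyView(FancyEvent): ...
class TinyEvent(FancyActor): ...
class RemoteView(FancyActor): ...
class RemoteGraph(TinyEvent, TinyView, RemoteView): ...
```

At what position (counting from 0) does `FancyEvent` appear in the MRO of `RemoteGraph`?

L[RemoteGraph] = RemoteGraph + merge(L[TinyEvent], L[TinyView], L[RemoteView], [TinyEvent TinyView RemoteView])
  take TinyEvent:  [TinyEvent FancyActor FancyEvent object] + [TinyView FancyEvent object] + [RemoteView FancyActor FancyEvent object] + [TinyEvent TinyView RemoteView]
  take TinyView:  [FancyActor FancyEvent object] + [TinyView FancyEvent object] + [RemoteView FancyActor FancyEvent object] + [TinyView RemoteView]
  take RemoteView:  [FancyActor FancyEvent object] + [FancyEvent object] + [RemoteView FancyActor FancyEvent object] + [RemoteView]
  take FancyActor:  [FancyActor FancyEvent object] + [FancyEvent object] + [FancyActor FancyEvent object]
  take FancyEvent:  [FancyEvent object] + [FancyEvent object] + [FancyEvent object]
  take object:  [object] + [object] + [object]
MRO: RemoteGraph TinyEvent TinyView RemoteView FancyActor FancyEvent object
FancyEvent sits at index 5.

5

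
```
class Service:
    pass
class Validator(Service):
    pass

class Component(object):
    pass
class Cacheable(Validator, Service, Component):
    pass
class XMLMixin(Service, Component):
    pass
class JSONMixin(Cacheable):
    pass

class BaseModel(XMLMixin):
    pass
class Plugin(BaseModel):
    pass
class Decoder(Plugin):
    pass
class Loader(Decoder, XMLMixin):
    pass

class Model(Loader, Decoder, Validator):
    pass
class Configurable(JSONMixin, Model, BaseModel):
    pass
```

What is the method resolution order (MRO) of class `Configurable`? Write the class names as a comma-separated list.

Configurable, JSONMixin, Cacheable, Model, Loader, Decoder, Plugin, BaseModel, XMLMixin, Validator, Service, Component, object

L[Configurable] = Configurable + merge(L[JSONMixin], L[Model], L[BaseModel], [JSONMixin Model BaseModel])
  take JSONMixin:  [JSONMixin Cacheable Validator Service Component object] + [Model Loader Decoder Plugin BaseModel XMLMixin Validator Service Component object] + [BaseModel XMLMixin Service Component object] + [JSONMixin Model BaseModel]
  take Cacheable:  [Cacheable Validator Service Component object] + [Model Loader Decoder Plugin BaseModel XMLMixin Validator Service Component object] + [BaseModel XMLMixin Service Component object] + [Model BaseModel]
  take Model:  [Validator Service Component object] + [Model Loader Decoder Plugin BaseModel XMLMixin Validator Service Component object] + [BaseModel XMLMixin Service Component object] + [Model BaseModel]
  take Loader:  [Validator Service Component object] + [Loader Decoder Plugin BaseModel XMLMixin Validator Service Component object] + [BaseModel XMLMixin Service Component object] + [BaseModel]
  take Decoder:  [Validator Service Component object] + [Decoder Plugin BaseModel XMLMixin Validator Service Component object] + [BaseModel XMLMixin Service Component object] + [BaseModel]
  take Plugin:  [Validator Service Component object] + [Plugin BaseModel XMLMixin Validator Service Component object] + [BaseModel XMLMixin Service Component object] + [BaseModel]
  take BaseModel:  [Validator Service Component object] + [BaseModel XMLMixin Validator Service Component object] + [BaseModel XMLMixin Service Component object] + [BaseModel]
  take XMLMixin:  [Validator Service Component object] + [XMLMixin Validator Service Component object] + [XMLMixin Service Component object]
  take Validator:  [Validator Service Component object] + [Validator Service Component object] + [Service Component object]
  take Service:  [Service Component object] + [Service Component object] + [Service Component object]
  take Component:  [Component object] + [Component object] + [Component object]
  take object:  [object] + [object] + [object]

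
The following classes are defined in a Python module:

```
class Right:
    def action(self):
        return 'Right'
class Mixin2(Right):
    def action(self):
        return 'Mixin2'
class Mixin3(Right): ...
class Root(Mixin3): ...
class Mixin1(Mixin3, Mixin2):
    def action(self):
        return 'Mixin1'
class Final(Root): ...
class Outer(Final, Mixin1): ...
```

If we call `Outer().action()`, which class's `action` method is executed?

Mixin1

L[Outer] = Outer + merge(L[Final], L[Mixin1], [Final Mixin1])
  take Final:  [Final Root Mixin3 Right object] + [Mixin1 Mixin3 Mixin2 Right object] + [Final Mixin1]
  take Root:  [Root Mixin3 Right object] + [Mixin1 Mixin3 Mixin2 Right object] + [Mixin1]
  take Mixin1:  [Mixin3 Right object] + [Mixin1 Mixin3 Mixin2 Right object] + [Mixin1]
  take Mixin3:  [Mixin3 Right object] + [Mixin3 Mixin2 Right object]
  take Mixin2:  [Right object] + [Mixin2 Right object]
  take Right:  [Right object] + [Right object]
  take object:  [object] + [object]
MRO: Outer Final Root Mixin1 Mixin3 Mixin2 Right object
action is defined in: Mixin1, Mixin2, Right. First along the MRO is Mixin1.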